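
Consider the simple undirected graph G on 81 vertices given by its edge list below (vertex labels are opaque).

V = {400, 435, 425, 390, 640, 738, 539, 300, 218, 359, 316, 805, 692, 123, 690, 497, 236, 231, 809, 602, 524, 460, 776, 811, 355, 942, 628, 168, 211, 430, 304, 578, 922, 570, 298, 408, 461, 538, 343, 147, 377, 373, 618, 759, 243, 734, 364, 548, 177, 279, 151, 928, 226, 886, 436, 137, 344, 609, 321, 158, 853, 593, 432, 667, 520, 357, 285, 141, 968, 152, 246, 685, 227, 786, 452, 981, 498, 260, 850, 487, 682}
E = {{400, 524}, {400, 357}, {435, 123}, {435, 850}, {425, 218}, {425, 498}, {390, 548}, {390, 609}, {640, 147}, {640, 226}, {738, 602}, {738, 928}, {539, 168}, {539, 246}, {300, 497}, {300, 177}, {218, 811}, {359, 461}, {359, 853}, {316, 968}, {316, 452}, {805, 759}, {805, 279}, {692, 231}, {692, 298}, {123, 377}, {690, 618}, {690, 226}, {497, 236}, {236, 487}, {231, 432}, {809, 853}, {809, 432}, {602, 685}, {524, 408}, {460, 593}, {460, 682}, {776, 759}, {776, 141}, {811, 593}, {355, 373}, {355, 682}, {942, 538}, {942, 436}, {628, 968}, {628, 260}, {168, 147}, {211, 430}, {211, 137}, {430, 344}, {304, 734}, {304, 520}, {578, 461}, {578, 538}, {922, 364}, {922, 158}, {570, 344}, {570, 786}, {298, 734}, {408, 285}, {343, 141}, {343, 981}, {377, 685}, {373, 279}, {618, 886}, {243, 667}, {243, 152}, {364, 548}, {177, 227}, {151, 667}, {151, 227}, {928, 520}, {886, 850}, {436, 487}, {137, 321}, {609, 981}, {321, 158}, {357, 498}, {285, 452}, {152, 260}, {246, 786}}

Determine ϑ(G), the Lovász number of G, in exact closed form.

81*cos(pi/81)/(cos(pi/81) + 1)

deg(357) = 2; N(357) = {400, 498}.
deg(759) = 2; N(759) = {805, 776}.
N(137) = {211, 321}, |N(137)| = 2.
Vertex 226 has 2 neighbors: 640, 690.
G on 81 vertices is 2-regular; this is C_{81}, the 81-cycle.
spec(A) ≈ [2.0, 1.99399, 1.97598, 1.94609, 1.9045, 1.85145, 1.78727, 1.71233, 1.6271, 1.53209, 1.42786, 1.31504, 1.19432, 1.06641, 0.93209, 0.79216, 0.64747, 0.49888, 0.3473, 0.19362, 0.03878, -0.11629, -0.27066, -0.42341, -0.57361, -0.72036, -0.86277, -1.0, -1.13121, -1.25562, -1.37248, -1.48109, -1.58079, -1.67098, -1.75112, -1.82073, -1.87939, -1.92674, -1.96251, -1.98648, -1.9985] (distinct, 5 d.p.).
Lovász: ϑ = −81(-2*cos(pi/81))/(2+-(-1)*2*cos(pi/81)) = 81*cos(pi/81)/(cos(pi/81) + 1).
ϑ(G) ≈ 40.4847653.
Check 40 ≤ 81*cos(pi/81)/(cos(pi/81) + 1) ≤ 41: both strict.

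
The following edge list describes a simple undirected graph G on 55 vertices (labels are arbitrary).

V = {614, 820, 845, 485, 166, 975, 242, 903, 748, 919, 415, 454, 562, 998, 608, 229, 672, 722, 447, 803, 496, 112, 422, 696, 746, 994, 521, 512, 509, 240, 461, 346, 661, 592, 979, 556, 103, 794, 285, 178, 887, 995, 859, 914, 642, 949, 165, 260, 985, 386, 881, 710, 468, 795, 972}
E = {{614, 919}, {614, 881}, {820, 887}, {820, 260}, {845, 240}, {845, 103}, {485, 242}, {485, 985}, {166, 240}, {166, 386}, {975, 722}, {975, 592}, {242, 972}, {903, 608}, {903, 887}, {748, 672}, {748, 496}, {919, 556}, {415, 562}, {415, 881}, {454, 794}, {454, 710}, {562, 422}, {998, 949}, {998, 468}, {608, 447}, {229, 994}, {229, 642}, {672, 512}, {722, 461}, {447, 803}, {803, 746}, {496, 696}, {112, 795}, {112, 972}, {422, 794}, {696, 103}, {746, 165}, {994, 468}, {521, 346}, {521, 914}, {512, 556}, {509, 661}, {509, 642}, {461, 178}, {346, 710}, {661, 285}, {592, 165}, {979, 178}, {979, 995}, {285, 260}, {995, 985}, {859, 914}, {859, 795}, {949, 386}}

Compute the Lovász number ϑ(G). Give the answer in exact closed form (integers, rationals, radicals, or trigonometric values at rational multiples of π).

55*cos(pi/55)/(cos(pi/55) + 1)

N(795) = {112, 859}, |N(795)| = 2.
Vertex 979 has 2 neighbors: 178, 995.
Vertex 748 has 2 neighbors: 672, 496.
N(229) = {994, 642}, |N(229)| = 2.
Every vertex has degree 2 (N=55); the odd cycle C_{55}.
spec(A) ≈ [2.0, 1.987, 1.948, 1.8837, 1.7948, 1.6825, 1.5483, 1.3939, 1.2213, 1.0328, 0.8308, 0.618, 0.3972, 0.1712, -0.0571, -0.2846, -0.5084, -0.7256, -0.9333, -1.1289, -1.3097, -1.4735, -1.618, -1.7415, -1.8422, -1.919, -1.9707, -1.9967] (distinct, 4 d.p.).
−55·(-2*cos(pi/55)) / ((2)−(-2*cos(pi/55))) = 55*cos(pi/55)/(cos(pi/55) + 1) = ϑ(G).
ϑ(G) ≈ 27.47755688.
α=27, χ(Ḡ)=28; ϑ=55*cos(pi/55)/(cos(pi/55) + 1) lies between (both strict).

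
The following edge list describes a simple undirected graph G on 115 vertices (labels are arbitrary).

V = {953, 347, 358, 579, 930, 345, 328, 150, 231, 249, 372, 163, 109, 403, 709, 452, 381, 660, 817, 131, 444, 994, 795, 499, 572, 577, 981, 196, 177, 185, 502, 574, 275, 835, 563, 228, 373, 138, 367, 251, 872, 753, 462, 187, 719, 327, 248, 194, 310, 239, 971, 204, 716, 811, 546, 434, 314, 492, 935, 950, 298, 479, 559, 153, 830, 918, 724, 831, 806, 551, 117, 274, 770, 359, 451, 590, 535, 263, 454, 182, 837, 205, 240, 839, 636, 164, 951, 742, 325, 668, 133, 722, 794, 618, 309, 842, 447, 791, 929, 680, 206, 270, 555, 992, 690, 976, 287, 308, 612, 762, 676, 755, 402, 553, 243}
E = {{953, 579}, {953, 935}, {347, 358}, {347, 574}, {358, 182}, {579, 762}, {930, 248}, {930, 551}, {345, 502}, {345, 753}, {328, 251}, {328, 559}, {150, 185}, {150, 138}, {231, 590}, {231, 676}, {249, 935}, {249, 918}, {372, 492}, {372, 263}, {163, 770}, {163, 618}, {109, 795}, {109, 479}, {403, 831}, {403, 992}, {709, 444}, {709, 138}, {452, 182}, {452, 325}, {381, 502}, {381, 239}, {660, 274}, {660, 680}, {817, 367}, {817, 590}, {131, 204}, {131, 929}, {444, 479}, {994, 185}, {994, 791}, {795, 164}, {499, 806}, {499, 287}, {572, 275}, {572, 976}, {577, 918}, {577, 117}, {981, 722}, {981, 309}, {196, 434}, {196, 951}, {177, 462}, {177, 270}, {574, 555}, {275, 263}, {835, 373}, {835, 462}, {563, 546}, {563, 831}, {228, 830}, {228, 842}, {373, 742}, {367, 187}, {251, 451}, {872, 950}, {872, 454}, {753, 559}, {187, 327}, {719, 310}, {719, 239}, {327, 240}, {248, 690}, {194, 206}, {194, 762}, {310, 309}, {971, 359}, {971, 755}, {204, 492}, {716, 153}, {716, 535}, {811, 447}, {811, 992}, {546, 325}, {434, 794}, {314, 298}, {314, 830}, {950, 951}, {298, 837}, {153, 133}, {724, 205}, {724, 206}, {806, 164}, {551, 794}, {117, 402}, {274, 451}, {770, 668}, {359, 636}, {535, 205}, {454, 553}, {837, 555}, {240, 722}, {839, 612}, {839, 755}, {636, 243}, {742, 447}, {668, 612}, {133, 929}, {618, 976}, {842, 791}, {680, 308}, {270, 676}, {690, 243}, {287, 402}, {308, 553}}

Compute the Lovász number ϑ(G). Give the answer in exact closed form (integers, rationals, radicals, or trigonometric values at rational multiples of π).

115*cos(pi/115)/(cos(pi/115) + 1)

Vertex 177 has 2 neighbors: 462, 270.
N(555) = {574, 837}, |N(555)| = 2.
deg(563) = 2; N(563) = {546, 831}.
Vertex 228 has 2 neighbors: 830, 842.
2-regular, N=115; the odd cycle C_{115}.
Distinct eigenvalues (to 4 d.p.): [2.0, 1.997, 1.9881, 1.9732, 1.9524, 1.9258, 1.8935, 1.8555, 1.812, 1.763, 1.7088, 1.6495, 1.5853, 1.5164, 1.4429, 1.3651, 1.2832, 1.1976, 1.1083, 1.0157, 0.9201, 0.8218, 0.721, 0.618, 0.5132, 0.4069, 0.2994, 0.1909, 0.0819, -0.0273, -0.1365, -0.2452, -0.3533, -0.4602, -0.5658, -0.6698, -0.7717, -0.8713, -0.9683, -1.0624, -1.1534, -1.2409, -1.3247, -1.4045, -1.4802, -1.5514, -1.618, -1.6798, -1.7366, -1.7882, -1.8344, -1.8752, -1.9104, -1.9399, -1.9635, -1.9814, -1.9933, -1.9993].
ϑ = −N·λ_min/(λ_max−λ_min) = −115·(-2*cos(pi/115))/(2−(-2*cos(pi/115))) = 115*cos(pi/115)/(cos(pi/115) + 1).
≈ 57.4892708 (to 7 d.p.).
57 ≤ 115*cos(pi/115)/(cos(pi/115) + 1) ≤ 58: both strict.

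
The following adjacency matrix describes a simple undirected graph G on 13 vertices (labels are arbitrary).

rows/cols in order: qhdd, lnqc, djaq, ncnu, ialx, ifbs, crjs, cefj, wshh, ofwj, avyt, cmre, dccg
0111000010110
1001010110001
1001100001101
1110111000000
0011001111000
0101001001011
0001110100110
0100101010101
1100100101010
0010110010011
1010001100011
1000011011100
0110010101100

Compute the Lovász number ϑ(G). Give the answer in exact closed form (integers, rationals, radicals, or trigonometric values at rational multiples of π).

sqrt(13)

deg(wshh) = 6; N(wshh) = {qhdd, lnqc, ialx, cefj, ofwj, cmre}.
Vertex lnqc has 6 neighbors: qhdd, ncnu, ifbs, cefj, wshh, dccg.
N(ifbs) = {lnqc, ncnu, crjs, ofwj, cmre, dccg}, |N(ifbs)| = 6.
N(crjs) = {ncnu, ialx, ifbs, cefj, avyt, cmre}, |N(crjs)| = 6.
6-regular, N=13; Paley(13): SR with (k,λ,μ)=(6,2,3).
A has 3 distinct eigenvalues ≈ [6.0, 1.303, -2.303].
Lovász (edge-transitive): ϑ = −13·(-sqrt(13)/2 - 1/2)/((6)−(-sqrt(13)/2 - 1/2)) = sqrt(13).
≈ 3.6055513 (to 7 d.p.).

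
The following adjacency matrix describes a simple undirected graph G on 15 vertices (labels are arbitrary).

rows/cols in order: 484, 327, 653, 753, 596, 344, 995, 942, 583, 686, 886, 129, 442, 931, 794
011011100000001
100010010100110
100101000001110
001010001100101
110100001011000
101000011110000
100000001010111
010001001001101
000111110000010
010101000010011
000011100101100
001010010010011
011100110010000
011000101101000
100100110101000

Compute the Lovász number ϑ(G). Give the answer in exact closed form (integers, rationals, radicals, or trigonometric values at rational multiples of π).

5

deg(129) = 6; N(129) = {653, 596, 942, 886, 931, 794}.
Vertex 931 has 6 neighbors: 327, 653, 995, 583, 686, 129.
deg(995) = 6; N(995) = {484, 583, 886, 442, 931, 794}.
deg(583) = 6; N(583) = {753, 596, 344, 995, 942, 931}.
15-vertex 6-regular graph: this is K(6,2), the Kneser graph.
The 3 distinct eigenvalues: [6.0, 1.0, -3.0].
ϑ = −N·λ_min/(λ_max−λ_min) = −15·(-3)/(6−(-3)) = 5.
= 5.00000… (decimal).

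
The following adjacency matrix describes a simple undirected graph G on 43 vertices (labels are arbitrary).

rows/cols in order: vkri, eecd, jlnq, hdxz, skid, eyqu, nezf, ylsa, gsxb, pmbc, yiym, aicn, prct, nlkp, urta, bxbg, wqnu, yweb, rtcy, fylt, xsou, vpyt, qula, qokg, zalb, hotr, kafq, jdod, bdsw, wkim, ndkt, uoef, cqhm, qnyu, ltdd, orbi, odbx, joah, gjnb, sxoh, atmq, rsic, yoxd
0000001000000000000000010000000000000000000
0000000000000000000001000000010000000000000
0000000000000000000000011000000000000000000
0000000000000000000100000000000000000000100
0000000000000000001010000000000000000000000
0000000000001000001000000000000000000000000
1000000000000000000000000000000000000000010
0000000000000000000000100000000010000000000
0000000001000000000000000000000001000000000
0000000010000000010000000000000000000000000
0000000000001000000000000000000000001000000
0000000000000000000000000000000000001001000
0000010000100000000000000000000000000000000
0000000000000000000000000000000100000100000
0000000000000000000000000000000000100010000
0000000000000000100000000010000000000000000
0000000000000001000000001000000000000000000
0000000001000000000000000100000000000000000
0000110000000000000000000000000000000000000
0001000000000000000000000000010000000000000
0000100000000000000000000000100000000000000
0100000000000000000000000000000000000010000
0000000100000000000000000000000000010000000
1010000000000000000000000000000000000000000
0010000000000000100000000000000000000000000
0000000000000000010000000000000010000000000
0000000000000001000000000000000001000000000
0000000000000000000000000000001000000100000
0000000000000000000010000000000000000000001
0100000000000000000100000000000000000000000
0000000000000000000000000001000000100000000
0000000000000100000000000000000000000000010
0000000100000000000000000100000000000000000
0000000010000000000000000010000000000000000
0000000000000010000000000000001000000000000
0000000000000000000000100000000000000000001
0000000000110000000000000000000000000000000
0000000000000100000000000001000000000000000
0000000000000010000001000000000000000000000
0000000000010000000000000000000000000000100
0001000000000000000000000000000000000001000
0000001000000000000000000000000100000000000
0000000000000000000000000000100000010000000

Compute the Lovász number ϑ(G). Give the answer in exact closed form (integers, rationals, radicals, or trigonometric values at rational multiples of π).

Vertex qnyu has 2 neighbors: gsxb, kafq.
Vertex pmbc has 2 neighbors: gsxb, yweb.
N(gsxb) = {pmbc, qnyu}, |N(gsxb)| = 2.
N(joah) = {nlkp, jdod}, |N(joah)| = 2.
G on 43 vertices is 2-regular; a single 43-cycle (edge-transitive).
The 22 distinct eigenvalues: [2.0, 1.9787, 1.9152, 1.8109, 1.668, 1.4895, 1.2793, 1.0419, 0.7822, 0.5059, 0.2187, -0.073, -0.3633, -0.6458, -0.9145, -1.1637, -1.3881, -1.583, -1.7441, -1.868, -1.9522, -1.9947].
−43·(-2*cos(pi/43)) / ((2)−(-2*cos(pi/43))) = 43*cos(pi/43)/(cos(pi/43) + 1) = ϑ(G).
ϑ(G) ≈ 21.471284.
Lovász sandwich 21 ≤ 43*cos(pi/43)/(cos(pi/43) + 1) ≤ 22: both strict.

43*cos(pi/43)/(cos(pi/43) + 1)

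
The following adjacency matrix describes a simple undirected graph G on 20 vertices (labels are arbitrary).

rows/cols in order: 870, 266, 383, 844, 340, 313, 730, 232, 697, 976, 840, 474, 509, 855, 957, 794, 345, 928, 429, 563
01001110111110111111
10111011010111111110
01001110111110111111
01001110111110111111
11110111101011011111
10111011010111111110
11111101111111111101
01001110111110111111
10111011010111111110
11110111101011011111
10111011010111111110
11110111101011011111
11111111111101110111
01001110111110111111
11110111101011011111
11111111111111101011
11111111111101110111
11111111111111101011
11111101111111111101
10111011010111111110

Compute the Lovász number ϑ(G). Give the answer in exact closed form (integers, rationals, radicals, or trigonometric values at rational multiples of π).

Vertex 313 has 15 neighbors: 870, 383, 844, 340, 730, 232, 976, 474, 509, 855, 957, 794, 345, 928, 429.
N(794) = {870, 266, 383, 844, 340, 313, 730, 232, 697, 976, 840, 474, 509, 855, 957, 345, 429, 563}, |N(794)| = 18.
N(928) = {870, 266, 383, 844, 340, 313, 730, 232, 697, 976, 840, 474, 509, 855, 957, 345, 429, 563}, |N(928)| = 18.
Vertex 266 has 15 neighbors: 870, 383, 844, 340, 730, 232, 976, 474, 509, 855, 957, 794, 345, 928, 429.
G = K_{5,5,4,2,2,2}: α = 5 = χ(Ḡ), so ϑ = 5.
ϑ(G) ≈ 5.00000.
Sandwich: α(G)=5 ≤ ϑ(G)=5 ≤ χ(Ḡ)=5 (collapsed).

5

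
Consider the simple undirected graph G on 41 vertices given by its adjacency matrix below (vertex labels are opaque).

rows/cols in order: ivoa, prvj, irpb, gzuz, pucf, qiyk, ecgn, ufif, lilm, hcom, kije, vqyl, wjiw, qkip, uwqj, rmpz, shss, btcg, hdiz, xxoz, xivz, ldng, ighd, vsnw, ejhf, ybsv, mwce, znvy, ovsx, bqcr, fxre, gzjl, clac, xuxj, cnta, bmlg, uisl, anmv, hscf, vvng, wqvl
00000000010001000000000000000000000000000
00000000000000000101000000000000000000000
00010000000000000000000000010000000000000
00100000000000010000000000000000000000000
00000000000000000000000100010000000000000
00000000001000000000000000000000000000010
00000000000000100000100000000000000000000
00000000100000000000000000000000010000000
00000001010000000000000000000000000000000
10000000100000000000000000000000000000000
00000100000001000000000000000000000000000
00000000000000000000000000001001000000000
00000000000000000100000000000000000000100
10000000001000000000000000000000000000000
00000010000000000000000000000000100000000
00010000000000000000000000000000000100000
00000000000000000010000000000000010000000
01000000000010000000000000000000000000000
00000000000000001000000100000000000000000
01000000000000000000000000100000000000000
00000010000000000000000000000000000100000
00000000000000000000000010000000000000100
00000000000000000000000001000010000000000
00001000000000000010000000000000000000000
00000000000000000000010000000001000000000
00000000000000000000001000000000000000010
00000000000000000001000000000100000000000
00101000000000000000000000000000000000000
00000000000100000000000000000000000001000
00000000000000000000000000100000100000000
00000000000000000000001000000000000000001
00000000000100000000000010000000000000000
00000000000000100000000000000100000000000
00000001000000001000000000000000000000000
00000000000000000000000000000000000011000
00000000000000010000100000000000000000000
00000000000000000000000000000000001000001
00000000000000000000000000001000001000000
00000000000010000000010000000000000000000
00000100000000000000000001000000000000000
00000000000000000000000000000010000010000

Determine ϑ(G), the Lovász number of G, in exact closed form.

41*cos(pi/41)/(cos(pi/41) + 1)

deg(wqvl) = 2; N(wqvl) = {fxre, uisl}.
N(prvj) = {btcg, xxoz}, |N(prvj)| = 2.
Vertex mwce has 2 neighbors: xxoz, bqcr.
deg(xivz) = 2; N(xivz) = {ecgn, bmlg}.
G on 41 vertices is 2-regular; this is C_{41}, the 41-cycle.
Distinct eigenvalues (to 3 d.p.): [2.0, 1.977, 1.907, 1.792, 1.636, 1.441, 1.212, 0.955, 0.676, 0.381, 0.077, -0.229, -0.53, -0.818, -1.087, -1.331, -1.543, -1.719, -1.855, -1.947, -1.994].
With N=41: ϑ(G) = 41·(-(-1)*2*cos(pi/41))/(2−(-2*cos(pi/41))) = 41*cos(pi/41)/(cos(pi/41) + 1).
Numerically 20.46988.
20 ≤ 41*cos(pi/41)/(cos(pi/41) + 1) ≤ 21: both strict.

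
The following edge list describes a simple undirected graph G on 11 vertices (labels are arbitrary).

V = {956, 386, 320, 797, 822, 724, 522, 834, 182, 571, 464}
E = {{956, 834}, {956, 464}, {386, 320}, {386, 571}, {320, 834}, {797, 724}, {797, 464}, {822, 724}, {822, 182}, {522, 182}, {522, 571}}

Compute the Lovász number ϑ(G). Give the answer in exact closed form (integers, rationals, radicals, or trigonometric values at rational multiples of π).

11*cos(pi/11)/(cos(pi/11) + 1)

Vertex 956 has 2 neighbors: 834, 464.
Vertex 182 has 2 neighbors: 822, 522.
deg(464) = 2; N(464) = {956, 797}.
Vertex 834 has 2 neighbors: 956, 320.
11-vertex 2-regular graph: connected 2-regular on 11 ⇒ C_{11}.
Distinct eigenvalues (to 4 d.p.): [2.0, 1.6825, 0.8308, -0.2846, -1.3097, -1.919].
Lovász: ϑ = −11(-2*cos(pi/11))/(2+-(-1)*2*cos(pi/11)) = 11*cos(pi/11)/(cos(pi/11) + 1).
≈ 5.386303 (to 6 d.p.).
Sandwich: α(G)=5 ≤ ϑ(G)=11*cos(pi/11)/(cos(pi/11) + 1) ≤ χ(Ḡ)=6 (both strict).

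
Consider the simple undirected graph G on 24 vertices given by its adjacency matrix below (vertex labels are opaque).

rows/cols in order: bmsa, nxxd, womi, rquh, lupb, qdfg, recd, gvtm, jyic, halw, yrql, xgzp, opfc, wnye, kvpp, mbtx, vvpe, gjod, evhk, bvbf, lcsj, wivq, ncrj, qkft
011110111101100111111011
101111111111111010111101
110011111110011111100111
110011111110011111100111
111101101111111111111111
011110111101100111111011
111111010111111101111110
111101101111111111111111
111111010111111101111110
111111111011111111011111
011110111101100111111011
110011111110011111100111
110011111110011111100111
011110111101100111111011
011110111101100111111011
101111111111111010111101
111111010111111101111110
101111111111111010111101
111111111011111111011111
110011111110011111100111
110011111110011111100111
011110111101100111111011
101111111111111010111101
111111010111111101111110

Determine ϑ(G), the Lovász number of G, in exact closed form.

6

Vertex kvpp has 18 neighbors: nxxd, womi, rquh, lupb, recd, gvtm, jyic, halw, xgzp, opfc, mbtx, vvpe, gjod, evhk, bvbf, lcsj, ncrj, qkft.
Vertex qdfg has 18 neighbors: nxxd, womi, rquh, lupb, recd, gvtm, jyic, halw, xgzp, opfc, mbtx, vvpe, gjod, evhk, bvbf, lcsj, ncrj, qkft.
deg(ncrj) = 20; N(ncrj) = {bmsa, womi, rquh, lupb, qdfg, recd, gvtm, jyic, halw, yrql, xgzp, opfc, wnye, kvpp, vvpe, evhk, bvbf, lcsj, wivq, qkft}.
N(wivq) = {nxxd, womi, rquh, lupb, recd, gvtm, jyic, halw, xgzp, opfc, mbtx, vvpe, gjod, evhk, bvbf, lcsj, ncrj, qkft}, |N(wivq)| = 18.
K_{6,6,4,4,2,2} (perfect); ϑ(G) = α(G) = max{6,6,4,4,2,2} = 6.
Numerically 6.000000000.
α=6, χ(Ḡ)=6; ϑ=6 lies between (collapsed).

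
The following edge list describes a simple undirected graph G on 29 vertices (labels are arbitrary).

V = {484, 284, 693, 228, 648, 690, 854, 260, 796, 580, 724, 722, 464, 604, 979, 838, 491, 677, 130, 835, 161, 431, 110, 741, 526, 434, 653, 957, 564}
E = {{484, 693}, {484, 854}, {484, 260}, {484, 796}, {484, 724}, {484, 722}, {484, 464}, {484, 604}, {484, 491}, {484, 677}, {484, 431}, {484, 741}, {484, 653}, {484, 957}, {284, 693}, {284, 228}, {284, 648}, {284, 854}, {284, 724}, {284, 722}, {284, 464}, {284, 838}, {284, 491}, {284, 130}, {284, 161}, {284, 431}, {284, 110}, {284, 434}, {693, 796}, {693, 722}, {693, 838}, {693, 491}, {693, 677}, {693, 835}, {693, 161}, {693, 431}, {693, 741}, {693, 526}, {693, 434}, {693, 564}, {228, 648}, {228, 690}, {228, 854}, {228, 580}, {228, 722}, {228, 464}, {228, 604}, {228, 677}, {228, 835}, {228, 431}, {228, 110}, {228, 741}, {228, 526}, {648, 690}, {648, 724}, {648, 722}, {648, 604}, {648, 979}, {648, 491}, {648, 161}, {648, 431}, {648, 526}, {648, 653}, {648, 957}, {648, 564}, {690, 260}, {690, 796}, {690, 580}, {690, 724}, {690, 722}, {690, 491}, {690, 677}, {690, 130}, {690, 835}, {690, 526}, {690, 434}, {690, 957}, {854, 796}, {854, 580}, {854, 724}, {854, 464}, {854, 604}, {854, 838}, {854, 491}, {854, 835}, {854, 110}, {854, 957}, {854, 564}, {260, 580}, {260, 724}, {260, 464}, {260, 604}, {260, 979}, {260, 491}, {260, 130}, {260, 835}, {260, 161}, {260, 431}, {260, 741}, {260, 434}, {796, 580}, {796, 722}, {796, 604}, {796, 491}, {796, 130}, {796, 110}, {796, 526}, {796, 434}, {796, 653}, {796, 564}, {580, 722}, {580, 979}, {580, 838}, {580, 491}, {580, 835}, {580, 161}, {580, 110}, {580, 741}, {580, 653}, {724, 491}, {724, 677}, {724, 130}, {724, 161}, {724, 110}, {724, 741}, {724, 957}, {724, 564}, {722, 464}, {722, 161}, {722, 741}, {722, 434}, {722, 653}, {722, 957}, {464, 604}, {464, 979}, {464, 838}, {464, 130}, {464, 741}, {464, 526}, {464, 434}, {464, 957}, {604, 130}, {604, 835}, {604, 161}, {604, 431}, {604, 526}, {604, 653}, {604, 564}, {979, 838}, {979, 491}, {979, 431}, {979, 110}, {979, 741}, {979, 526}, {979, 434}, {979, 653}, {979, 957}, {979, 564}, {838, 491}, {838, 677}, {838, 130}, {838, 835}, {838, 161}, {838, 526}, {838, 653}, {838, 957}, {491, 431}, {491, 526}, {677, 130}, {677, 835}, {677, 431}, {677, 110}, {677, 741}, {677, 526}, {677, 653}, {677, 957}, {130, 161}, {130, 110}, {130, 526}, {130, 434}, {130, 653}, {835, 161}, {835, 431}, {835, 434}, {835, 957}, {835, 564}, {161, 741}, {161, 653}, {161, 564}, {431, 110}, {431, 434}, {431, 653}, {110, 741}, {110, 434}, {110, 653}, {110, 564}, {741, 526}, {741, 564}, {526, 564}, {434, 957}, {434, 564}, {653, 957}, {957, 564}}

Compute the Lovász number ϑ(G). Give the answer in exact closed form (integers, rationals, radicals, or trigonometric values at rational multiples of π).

sqrt(29)

Vertex 722 has 14 neighbors: 484, 284, 693, 228, 648, 690, 796, 580, 464, 161, 741, 434, 653, 957.
N(957) = {484, 648, 690, 854, 724, 722, 464, 979, 838, 677, 835, 434, 653, 564}, |N(957)| = 14.
Vertex 526 has 14 neighbors: 693, 228, 648, 690, 796, 464, 604, 979, 838, 491, 677, 130, 741, 564.
deg(653) = 14; N(653) = {484, 648, 796, 580, 722, 604, 979, 838, 677, 130, 161, 431, 110, 957}.
29-vertex 14-regular graph: Paley(29): SR with (k,λ,μ)=(14,6,7).
The 3 distinct eigenvalues: [14.0, 2.1926, -3.1926].
ϑ = −N·λ_min/(λ_max−λ_min) = −29·(-sqrt(29)/2 - 1/2)/(14−(-sqrt(29)/2 - 1/2)) = sqrt(29).
Numerically 5.3852.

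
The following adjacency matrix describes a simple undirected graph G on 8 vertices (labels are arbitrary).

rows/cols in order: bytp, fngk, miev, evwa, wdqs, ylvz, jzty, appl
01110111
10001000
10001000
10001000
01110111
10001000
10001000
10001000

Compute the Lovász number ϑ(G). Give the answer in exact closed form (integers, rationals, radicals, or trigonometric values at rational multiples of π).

6

deg(ylvz) = 2; N(ylvz) = {bytp, wdqs}.
deg(evwa) = 2; N(evwa) = {bytp, wdqs}.
N(miev) = {bytp, wdqs}, |N(miev)| = 2.
N(appl) = {bytp, wdqs}, |N(appl)| = 2.
2 parts of sizes [6, 2]; α(G) = 6 = ϑ (perfect).
ϑ(G) ≈ 6.00000.
6 ≤ 6 ≤ 6: collapsed.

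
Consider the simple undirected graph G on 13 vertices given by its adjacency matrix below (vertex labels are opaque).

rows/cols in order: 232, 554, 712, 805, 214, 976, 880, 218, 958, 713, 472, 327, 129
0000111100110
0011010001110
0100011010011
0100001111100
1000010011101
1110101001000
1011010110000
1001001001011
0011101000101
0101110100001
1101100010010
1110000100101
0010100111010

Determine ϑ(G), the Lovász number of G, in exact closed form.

sqrt(13)

N(129) = {712, 214, 218, 958, 713, 327}, |N(129)| = 6.
N(880) = {232, 712, 805, 976, 218, 958}, |N(880)| = 6.
N(214) = {232, 976, 958, 713, 472, 129}, |N(214)| = 6.
N(713) = {554, 805, 214, 976, 218, 129}, |N(713)| = 6.
6-regular, N=13; strongly regular (13,6,2,3).
A has 3 distinct eigenvalues ≈ [6.0, 1.303, -2.303].
−13·(-sqrt(13)/2 - 1/2) / ((6)−(-sqrt(13)/2 - 1/2)) = sqrt(13) = ϑ(G).
ϑ(G) ≈ 3.605551.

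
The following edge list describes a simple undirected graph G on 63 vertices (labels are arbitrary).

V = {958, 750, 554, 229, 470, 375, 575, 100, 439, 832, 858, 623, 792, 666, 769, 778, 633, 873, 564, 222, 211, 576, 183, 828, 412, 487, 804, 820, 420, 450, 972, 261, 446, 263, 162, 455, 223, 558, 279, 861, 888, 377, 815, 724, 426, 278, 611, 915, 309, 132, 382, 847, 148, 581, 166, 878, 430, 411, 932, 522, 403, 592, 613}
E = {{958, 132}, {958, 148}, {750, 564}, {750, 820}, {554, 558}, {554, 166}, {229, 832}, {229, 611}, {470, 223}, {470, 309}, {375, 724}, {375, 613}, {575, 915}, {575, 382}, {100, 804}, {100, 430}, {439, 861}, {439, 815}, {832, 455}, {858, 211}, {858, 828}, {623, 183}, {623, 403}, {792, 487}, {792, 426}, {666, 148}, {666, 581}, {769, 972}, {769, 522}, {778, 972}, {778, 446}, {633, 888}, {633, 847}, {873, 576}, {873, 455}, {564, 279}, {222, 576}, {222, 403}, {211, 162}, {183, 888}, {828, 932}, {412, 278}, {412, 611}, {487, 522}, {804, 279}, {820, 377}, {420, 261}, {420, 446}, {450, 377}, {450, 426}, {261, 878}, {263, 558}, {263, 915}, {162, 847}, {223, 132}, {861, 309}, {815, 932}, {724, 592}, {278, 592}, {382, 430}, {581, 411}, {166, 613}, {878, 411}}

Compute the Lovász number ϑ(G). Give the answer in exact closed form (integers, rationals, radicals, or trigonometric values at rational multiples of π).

63*cos(pi/63)/(cos(pi/63) + 1)

Vertex 450 has 2 neighbors: 377, 426.
Vertex 412 has 2 neighbors: 278, 611.
N(750) = {564, 820}, |N(750)| = 2.
Vertex 554 has 2 neighbors: 558, 166.
deg(v) = 2 for all v (|V|=63); the odd cycle C_{63}.
The 32 distinct eigenvalues: [2.0, 1.990062, 1.960345, 1.911146, 1.842952, 1.756443, 1.652478, 1.532089, 1.396474, 1.24698, 1.085093, 0.912421, 0.730682, 0.541681, 0.347296, 0.14946, -0.049861, -0.248687, -0.445042, -0.636973, -0.822574, -1.0, -1.167487, -1.323372, -1.466104, -1.594265, -1.706582, -1.801938, -1.879385, -1.938155, -1.977662, -1.997514].
−63·(-2*cos(pi/63)) / ((2)−(-2*cos(pi/63))) = 63*cos(pi/63)/(cos(pi/63) + 1) = ϑ(G).
Numerically 31.4804093.
Sandwich: α(G)=31 ≤ ϑ(G)=63*cos(pi/63)/(cos(pi/63) + 1) ≤ χ(Ḡ)=32 (both strict).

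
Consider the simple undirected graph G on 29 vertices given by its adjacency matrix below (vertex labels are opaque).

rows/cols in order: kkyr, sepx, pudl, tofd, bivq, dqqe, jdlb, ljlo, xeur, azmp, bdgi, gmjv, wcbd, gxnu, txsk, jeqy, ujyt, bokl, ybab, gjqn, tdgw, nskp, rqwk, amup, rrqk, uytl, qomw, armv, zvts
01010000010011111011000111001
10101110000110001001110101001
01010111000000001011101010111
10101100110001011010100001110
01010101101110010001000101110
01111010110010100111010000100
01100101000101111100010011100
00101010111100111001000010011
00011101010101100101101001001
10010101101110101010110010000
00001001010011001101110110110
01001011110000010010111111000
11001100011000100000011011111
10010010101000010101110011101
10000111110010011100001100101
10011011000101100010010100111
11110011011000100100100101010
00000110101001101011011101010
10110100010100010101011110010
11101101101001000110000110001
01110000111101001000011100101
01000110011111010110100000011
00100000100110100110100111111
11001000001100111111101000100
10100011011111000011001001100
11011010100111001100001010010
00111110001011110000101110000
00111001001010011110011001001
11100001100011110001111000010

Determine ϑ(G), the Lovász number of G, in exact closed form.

sqrt(29)

Vertex txsk has 14 neighbors: kkyr, dqqe, jdlb, ljlo, xeur, azmp, wcbd, jeqy, ujyt, bokl, rqwk, amup, qomw, zvts.
deg(nskp) = 14; N(nskp) = {sepx, dqqe, jdlb, azmp, bdgi, gmjv, wcbd, gxnu, jeqy, bokl, ybab, tdgw, armv, zvts}.
deg(tdgw) = 14; N(tdgw) = {sepx, pudl, tofd, xeur, azmp, bdgi, gmjv, gxnu, ujyt, nskp, rqwk, amup, qomw, zvts}.
Vertex kkyr has 14 neighbors: sepx, tofd, azmp, wcbd, gxnu, txsk, jeqy, ujyt, ybab, gjqn, amup, rrqk, uytl, zvts.
deg(v) = 14 for all v (|V|=29); strongly regular (29,14,6,7).
spec(A) ≈ [14.0, 2.1926, -3.1926] (distinct, 4 d.p.).
λ_max=14, λ_min=-sqrt(29)/2 - 1/2; ϑ = −29·λ_min/(λ_max−λ_min) = sqrt(29).
ϑ(G) ≈ 5.385164807.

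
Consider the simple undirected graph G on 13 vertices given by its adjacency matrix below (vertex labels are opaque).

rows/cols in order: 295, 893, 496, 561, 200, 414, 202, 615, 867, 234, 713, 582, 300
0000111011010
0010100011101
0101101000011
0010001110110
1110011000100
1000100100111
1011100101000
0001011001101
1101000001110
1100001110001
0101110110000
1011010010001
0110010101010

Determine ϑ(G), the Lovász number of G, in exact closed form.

Vertex 615 has 6 neighbors: 561, 414, 202, 234, 713, 300.
N(713) = {893, 561, 200, 414, 615, 867}, |N(713)| = 6.
N(582) = {295, 496, 561, 414, 867, 300}, |N(582)| = 6.
Vertex 867 has 6 neighbors: 295, 893, 561, 234, 713, 582.
G on 13 vertices is 6-regular; SR(13,6,2,3) — a Paley graph.
spec(A) ≈ [6.0, 1.3028, -2.3028] (distinct, 4 d.p.).
−13·(-sqrt(13)/2 - 1/2) / ((6)−(-sqrt(13)/2 - 1/2)) = sqrt(13) = ϑ(G).
Numerically 3.6056.

sqrt(13)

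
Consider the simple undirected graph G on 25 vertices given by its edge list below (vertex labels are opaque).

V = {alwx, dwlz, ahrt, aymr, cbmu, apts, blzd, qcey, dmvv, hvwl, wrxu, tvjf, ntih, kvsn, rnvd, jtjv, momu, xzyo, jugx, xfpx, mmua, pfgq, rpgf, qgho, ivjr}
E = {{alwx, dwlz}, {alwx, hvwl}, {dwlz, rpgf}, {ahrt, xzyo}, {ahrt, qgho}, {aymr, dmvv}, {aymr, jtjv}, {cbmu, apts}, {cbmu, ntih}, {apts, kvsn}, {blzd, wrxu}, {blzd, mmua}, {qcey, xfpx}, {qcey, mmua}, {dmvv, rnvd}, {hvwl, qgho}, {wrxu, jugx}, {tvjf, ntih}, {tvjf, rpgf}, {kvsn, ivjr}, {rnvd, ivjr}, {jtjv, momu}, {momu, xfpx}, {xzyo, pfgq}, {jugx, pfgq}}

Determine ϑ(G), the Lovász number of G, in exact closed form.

25*cos(pi/25)/(cos(pi/25) + 1)

N(kvsn) = {apts, ivjr}, |N(kvsn)| = 2.
deg(apts) = 2; N(apts) = {cbmu, kvsn}.
deg(ntih) = 2; N(ntih) = {cbmu, tvjf}.
Vertex tvjf has 2 neighbors: ntih, rpgf.
25-vertex 2-regular graph: connected 2-regular on 25 ⇒ C_{25}.
The 13 distinct eigenvalues: [2.0, 1.937, 1.753, 1.458, 1.072, 0.618, 0.126, -0.375, -0.852, -1.275, -1.618, -1.86, -1.984].
With N=25: ϑ(G) = 25·(-(-1)*2*cos(pi/25))/(2−(-2*cos(pi/25))) = 25*cos(pi/25)/(cos(pi/25) + 1).
≈ 12.45052 (to 5 d.p.).
Check 12 ≤ 25*cos(pi/25)/(cos(pi/25) + 1) ≤ 13: both strict.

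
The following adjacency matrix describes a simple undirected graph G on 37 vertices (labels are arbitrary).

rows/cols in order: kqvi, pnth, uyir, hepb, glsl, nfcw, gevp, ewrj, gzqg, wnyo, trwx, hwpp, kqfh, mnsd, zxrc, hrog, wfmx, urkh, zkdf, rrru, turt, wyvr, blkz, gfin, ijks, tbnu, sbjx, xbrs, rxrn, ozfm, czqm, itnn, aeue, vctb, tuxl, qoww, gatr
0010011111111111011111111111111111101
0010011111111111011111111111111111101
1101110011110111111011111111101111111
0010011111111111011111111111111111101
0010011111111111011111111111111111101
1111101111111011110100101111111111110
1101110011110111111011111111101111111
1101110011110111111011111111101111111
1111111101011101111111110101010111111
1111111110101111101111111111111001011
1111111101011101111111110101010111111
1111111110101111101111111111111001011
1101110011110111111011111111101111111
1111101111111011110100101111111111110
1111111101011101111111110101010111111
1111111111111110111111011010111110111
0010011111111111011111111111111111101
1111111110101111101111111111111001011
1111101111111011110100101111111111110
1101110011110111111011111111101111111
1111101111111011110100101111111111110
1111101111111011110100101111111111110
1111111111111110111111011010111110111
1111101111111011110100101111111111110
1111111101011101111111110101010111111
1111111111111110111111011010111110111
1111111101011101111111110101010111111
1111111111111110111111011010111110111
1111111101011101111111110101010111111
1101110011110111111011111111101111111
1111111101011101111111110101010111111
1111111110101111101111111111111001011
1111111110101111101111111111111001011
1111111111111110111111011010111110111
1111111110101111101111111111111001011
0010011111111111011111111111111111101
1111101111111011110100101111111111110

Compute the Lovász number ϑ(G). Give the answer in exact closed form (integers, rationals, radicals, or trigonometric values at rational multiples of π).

7

Vertex uyir has 31 neighbors: kqvi, pnth, hepb, glsl, nfcw, gzqg, wnyo, trwx, hwpp, mnsd, zxrc, hrog, wfmx, urkh, zkdf, turt, wyvr, blkz, gfin, ijks, tbnu, sbjx, xbrs, rxrn, czqm, itnn, aeue, vctb, tuxl, qoww, gatr.
deg(tbnu) = 32; N(tbnu) = {kqvi, pnth, uyir, hepb, glsl, nfcw, gevp, ewrj, gzqg, wnyo, trwx, hwpp, kqfh, mnsd, zxrc, wfmx, urkh, zkdf, rrru, turt, wyvr, gfin, ijks, sbjx, rxrn, ozfm, czqm, itnn, aeue, tuxl, qoww, gatr}.
Vertex kqfh has 31 neighbors: kqvi, pnth, hepb, glsl, nfcw, gzqg, wnyo, trwx, hwpp, mnsd, zxrc, hrog, wfmx, urkh, zkdf, turt, wyvr, blkz, gfin, ijks, tbnu, sbjx, xbrs, rxrn, czqm, itnn, aeue, vctb, tuxl, qoww, gatr.
Vertex nfcw has 30 neighbors: kqvi, pnth, uyir, hepb, glsl, gevp, ewrj, gzqg, wnyo, trwx, hwpp, kqfh, zxrc, hrog, wfmx, urkh, rrru, blkz, ijks, tbnu, sbjx, xbrs, rxrn, ozfm, czqm, itnn, aeue, vctb, tuxl, qoww.
G = K_{7,7,6,6,6,5}: α = 7 = χ(Ḡ), so ϑ = 7.
ϑ(G) ≈ 7.000000.
Lovász sandwich 7 ≤ 7 ≤ 7: collapsed.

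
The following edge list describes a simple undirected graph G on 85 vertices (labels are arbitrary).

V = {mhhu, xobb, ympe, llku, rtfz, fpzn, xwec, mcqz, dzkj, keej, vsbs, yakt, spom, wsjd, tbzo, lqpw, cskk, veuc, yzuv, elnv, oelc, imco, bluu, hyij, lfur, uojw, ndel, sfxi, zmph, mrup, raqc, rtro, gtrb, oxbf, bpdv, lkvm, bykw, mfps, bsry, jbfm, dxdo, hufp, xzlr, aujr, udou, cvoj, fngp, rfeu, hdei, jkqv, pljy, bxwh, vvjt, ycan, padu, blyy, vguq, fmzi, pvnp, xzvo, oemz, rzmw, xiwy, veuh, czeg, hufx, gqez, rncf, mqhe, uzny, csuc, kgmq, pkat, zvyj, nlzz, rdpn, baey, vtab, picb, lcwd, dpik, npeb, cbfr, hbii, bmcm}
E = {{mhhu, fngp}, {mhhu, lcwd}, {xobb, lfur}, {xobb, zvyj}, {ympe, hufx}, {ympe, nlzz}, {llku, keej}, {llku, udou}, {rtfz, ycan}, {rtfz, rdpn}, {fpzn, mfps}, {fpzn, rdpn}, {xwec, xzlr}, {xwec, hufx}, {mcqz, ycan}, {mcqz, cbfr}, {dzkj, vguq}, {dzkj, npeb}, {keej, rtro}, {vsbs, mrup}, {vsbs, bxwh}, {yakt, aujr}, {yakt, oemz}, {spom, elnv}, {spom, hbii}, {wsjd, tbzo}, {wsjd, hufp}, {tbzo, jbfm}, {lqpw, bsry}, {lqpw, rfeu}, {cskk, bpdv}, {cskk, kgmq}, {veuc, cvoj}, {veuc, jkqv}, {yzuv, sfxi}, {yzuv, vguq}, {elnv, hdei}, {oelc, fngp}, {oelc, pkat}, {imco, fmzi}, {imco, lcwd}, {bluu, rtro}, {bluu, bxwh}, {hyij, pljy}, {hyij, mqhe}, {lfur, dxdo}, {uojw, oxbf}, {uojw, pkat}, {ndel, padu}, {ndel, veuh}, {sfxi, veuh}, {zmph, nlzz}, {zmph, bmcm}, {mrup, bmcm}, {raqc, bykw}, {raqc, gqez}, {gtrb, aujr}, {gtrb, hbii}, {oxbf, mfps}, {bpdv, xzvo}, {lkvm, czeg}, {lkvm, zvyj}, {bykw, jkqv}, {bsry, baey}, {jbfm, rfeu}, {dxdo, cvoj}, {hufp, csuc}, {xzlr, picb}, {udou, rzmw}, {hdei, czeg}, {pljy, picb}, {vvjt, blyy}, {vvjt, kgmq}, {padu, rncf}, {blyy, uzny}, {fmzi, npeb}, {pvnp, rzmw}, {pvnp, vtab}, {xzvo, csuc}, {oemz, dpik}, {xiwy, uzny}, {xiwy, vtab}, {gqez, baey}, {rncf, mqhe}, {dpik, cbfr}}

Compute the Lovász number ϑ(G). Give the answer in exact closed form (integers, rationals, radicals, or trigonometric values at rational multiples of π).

Vertex hbii has 2 neighbors: spom, gtrb.
Vertex elnv has 2 neighbors: spom, hdei.
Vertex lcwd has 2 neighbors: mhhu, imco.
deg(llku) = 2; N(llku) = {keej, udou}.
G on 85 vertices is 2-regular; connected 2-regular on 85 ⇒ C_{85}.
spec(A) ≈ [2.0, 1.995, 1.978, 1.951, 1.913, 1.865, 1.806, 1.738, 1.66, 1.573, 1.478, 1.374, 1.263, 1.145, 1.021, 0.891, 0.757, 0.618, 0.476, 0.331, 0.185, 0.037, -0.111, -0.258, -0.404, -0.547, -0.688, -0.825, -0.957, -1.084, -1.205, -1.32, -1.427, -1.527, -1.618, -1.7, -1.774, -1.837, -1.89, -1.933, -1.966, -1.988, -1.999] (distinct, 3 d.p.).
λ_max=2, λ_min=-2*cos(pi/85); ϑ = −85·λ_min/(λ_max−λ_min) = 85*cos(pi/85)/(cos(pi/85) + 1).
Numerically 42.485483.
Check 42 ≤ 85*cos(pi/85)/(cos(pi/85) + 1) ≤ 43: both strict.

85*cos(pi/85)/(cos(pi/85) + 1)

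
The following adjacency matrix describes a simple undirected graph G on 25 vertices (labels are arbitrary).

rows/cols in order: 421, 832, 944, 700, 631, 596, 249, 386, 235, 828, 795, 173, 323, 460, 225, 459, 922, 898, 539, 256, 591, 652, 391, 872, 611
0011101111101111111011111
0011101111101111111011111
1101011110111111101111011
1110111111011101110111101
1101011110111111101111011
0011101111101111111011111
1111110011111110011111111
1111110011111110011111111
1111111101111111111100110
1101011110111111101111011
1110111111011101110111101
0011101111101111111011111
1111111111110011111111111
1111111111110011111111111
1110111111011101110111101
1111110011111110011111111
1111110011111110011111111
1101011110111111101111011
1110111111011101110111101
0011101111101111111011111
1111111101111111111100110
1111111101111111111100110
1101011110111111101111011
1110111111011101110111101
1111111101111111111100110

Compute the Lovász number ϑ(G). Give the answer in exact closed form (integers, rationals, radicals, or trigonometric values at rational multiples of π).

5

deg(459) = 21; N(459) = {421, 832, 944, 700, 631, 596, 235, 828, 795, 173, 323, 460, 225, 898, 539, 256, 591, 652, 391, 872, 611}.
N(631) = {421, 832, 700, 596, 249, 386, 235, 795, 173, 323, 460, 225, 459, 922, 539, 256, 591, 652, 872, 611}, |N(631)| = 20.
deg(652) = 21; N(652) = {421, 832, 944, 700, 631, 596, 249, 386, 828, 795, 173, 323, 460, 225, 459, 922, 898, 539, 256, 391, 872}.
N(391) = {421, 832, 700, 596, 249, 386, 235, 795, 173, 323, 460, 225, 459, 922, 539, 256, 591, 652, 872, 611}, |N(391)| = 20.
Complete 6-partite, parts [5, 5, 5, 4, 4, 2]: perfect, ϑ = α = 5.
Numerically 5.00000000.
5 ≤ 5 ≤ 5: collapsed.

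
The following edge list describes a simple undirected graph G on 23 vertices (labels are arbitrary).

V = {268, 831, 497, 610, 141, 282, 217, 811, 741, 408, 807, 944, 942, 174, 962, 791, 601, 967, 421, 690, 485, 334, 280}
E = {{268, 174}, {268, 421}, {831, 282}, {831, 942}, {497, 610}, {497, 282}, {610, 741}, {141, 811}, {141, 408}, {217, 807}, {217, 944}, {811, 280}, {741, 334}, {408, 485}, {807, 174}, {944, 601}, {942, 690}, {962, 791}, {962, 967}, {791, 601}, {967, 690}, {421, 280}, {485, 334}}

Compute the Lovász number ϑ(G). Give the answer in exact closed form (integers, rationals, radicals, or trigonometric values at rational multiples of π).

23*cos(pi/23)/(cos(pi/23) + 1)

Vertex 601 has 2 neighbors: 944, 791.
deg(831) = 2; N(831) = {282, 942}.
N(610) = {497, 741}, |N(610)| = 2.
N(741) = {610, 334}, |N(741)| = 2.
G on 23 vertices is 2-regular; connected 2-regular on 23 ⇒ C_{23}.
spec(A) ≈ [2.0, 1.925835, 1.708839, 1.365106, 0.92013, 0.406912, -0.136485, -0.669759, -1.153361, -1.551423, -1.834423, -1.981372] (distinct, 6 d.p.).
−23·(-2*cos(pi/23)) / ((2)−(-2*cos(pi/23))) = 23*cos(pi/23)/(cos(pi/23) + 1) = ϑ(G).
≈ 11.446193612 (to 9 d.p.).
Check 11 ≤ 23*cos(pi/23)/(cos(pi/23) + 1) ≤ 12: both strict.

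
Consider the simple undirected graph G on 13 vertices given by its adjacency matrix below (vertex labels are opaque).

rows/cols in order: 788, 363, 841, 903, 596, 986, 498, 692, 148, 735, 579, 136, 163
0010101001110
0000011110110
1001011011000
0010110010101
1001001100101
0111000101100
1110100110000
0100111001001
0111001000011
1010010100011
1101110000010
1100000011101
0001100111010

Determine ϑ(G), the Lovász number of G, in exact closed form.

sqrt(13)

Vertex 986 has 6 neighbors: 363, 841, 903, 692, 735, 579.
N(788) = {841, 596, 498, 735, 579, 136}, |N(788)| = 6.
deg(136) = 6; N(136) = {788, 363, 148, 735, 579, 163}.
deg(498) = 6; N(498) = {788, 363, 841, 596, 692, 148}.
Every vertex has degree 6 (N=13); SR(13,6,2,3) — a Paley graph.
spec(A) ≈ [6.0, 1.302776, -2.302776] (distinct, 6 d.p.).
−13·(-sqrt(13)/2 - 1/2) / ((6)−(-sqrt(13)/2 - 1/2)) = sqrt(13) = ϑ(G).
≈ 3.6056 (to 4 d.p.).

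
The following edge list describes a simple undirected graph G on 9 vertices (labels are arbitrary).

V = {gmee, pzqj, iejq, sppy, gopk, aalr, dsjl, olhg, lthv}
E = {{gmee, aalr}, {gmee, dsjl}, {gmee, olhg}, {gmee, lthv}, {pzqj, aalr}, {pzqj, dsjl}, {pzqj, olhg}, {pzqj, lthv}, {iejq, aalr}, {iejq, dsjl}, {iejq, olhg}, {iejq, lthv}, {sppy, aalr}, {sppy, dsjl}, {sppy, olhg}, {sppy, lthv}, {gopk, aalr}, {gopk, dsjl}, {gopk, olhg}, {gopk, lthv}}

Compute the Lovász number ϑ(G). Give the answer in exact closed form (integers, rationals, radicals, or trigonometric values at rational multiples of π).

5

N(olhg) = {gmee, pzqj, iejq, sppy, gopk}, |N(olhg)| = 5.
Vertex iejq has 4 neighbors: aalr, dsjl, olhg, lthv.
N(sppy) = {aalr, dsjl, olhg, lthv}, |N(sppy)| = 4.
Vertex gopk has 4 neighbors: aalr, dsjl, olhg, lthv.
K_{5,4} (perfect); ϑ(G) = α(G) = max{5,4} = 5.
ϑ(G) ≈ 5.0000000.
Sandwich: α(G)=5 ≤ ϑ(G)=5 ≤ χ(Ḡ)=5 (collapsed).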